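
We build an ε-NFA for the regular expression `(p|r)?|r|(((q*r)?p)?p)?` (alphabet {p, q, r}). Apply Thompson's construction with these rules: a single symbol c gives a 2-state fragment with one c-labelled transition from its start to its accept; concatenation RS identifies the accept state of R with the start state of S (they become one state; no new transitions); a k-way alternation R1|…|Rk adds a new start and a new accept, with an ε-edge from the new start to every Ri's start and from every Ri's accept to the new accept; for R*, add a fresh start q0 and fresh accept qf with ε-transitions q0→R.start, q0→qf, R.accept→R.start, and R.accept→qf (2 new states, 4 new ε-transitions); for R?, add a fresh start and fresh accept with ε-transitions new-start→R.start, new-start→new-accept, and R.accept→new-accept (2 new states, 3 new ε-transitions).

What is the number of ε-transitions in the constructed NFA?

By structural recursion:
Each of the 7 symbol leaves contributes 0 ε-transitions.
  p|r = 4 ε-transitions
  (p|r)? = 7 ε-transitions
  q* = 4 ε-transitions
  q*r = 4 ε-transitions
  (q*r)? = 7 ε-transitions
  (q*r)?p = 7 ε-transitions
  ((q*r)?p)? = 10 ε-transitions
  ((q*r)?p)?p = 10 ε-transitions
  (((q*r)?p)?p)? = 13 ε-transitions
  (p|r)?|r|(((q*r)?p)?p)? = 26 ε-transitions

26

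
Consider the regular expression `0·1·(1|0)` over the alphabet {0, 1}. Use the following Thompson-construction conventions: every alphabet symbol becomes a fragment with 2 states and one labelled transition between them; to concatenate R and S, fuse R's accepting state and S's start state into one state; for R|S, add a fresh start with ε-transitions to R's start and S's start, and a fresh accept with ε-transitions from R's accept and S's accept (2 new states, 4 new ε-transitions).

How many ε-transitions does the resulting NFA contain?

Bottom-up over the parse tree:
Each of the 4 symbol leaves contributes 0 ε-transitions.
  1|0 → 4 ε-transitions
  0·1·(1|0) → 4 ε-transitions

4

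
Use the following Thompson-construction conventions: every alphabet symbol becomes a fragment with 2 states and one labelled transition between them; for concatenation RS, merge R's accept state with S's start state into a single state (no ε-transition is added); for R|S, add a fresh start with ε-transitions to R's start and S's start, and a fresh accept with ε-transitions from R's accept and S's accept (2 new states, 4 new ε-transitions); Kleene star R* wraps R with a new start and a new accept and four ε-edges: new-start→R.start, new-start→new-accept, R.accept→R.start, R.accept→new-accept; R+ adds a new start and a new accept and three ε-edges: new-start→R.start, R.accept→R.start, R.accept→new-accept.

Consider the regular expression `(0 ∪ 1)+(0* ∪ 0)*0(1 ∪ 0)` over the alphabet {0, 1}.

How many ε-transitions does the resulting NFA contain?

23

Building bottom-up:
Each of the 7 symbol leaves contributes 0 ε-transitions.
  0 ∪ 1 : 4 ε-transitions
  (0 ∪ 1)+ : 7 ε-transitions
  0* : 4 ε-transitions
  0* ∪ 0 : 8 ε-transitions
  (0* ∪ 0)* : 12 ε-transitions
  1 ∪ 0 : 4 ε-transitions
  (0 ∪ 1)+(0* ∪ 0)*0(1 ∪ 0) : 23 ε-transitions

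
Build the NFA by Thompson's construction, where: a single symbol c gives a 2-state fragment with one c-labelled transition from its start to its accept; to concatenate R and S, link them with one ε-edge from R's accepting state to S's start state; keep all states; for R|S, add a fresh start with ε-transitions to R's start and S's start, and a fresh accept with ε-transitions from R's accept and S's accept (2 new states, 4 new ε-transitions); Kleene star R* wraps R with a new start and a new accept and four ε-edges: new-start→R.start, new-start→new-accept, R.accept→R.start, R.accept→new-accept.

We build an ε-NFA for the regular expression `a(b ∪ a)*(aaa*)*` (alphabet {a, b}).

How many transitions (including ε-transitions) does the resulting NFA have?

Recursing over subexpressions:
Each of the 6 symbol leaves contributes 1 transition (1 symbol, 0 ε).
  b ∪ a : 6 transitions (2 symbol, 4 ε)
  (b ∪ a)* : 10 transitions (2 symbol, 8 ε)
  a* : 5 transitions (1 symbol, 4 ε)
  aaa* : 9 transitions (3 symbol, 6 ε)
  (aaa*)* : 13 transitions (3 symbol, 10 ε)
  a(b ∪ a)*(aaa*)* : 26 transitions (6 symbol, 20 ε)

26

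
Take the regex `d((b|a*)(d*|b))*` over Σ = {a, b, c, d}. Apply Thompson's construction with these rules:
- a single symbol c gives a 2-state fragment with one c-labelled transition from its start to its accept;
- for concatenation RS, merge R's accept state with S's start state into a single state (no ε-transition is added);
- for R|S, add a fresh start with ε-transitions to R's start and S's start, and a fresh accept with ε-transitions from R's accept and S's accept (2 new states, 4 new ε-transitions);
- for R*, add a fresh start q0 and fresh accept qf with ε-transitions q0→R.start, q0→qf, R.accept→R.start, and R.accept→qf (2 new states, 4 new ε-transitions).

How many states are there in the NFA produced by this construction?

18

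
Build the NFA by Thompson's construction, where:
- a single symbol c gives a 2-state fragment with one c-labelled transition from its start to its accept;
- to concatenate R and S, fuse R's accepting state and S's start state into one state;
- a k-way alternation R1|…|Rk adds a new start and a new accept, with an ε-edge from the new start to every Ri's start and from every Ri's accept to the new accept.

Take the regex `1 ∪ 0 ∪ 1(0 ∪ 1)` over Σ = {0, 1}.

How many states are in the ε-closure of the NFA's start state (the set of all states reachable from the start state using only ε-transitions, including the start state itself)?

Let C(F) = |ε-closure(F.start)| within fragment F, and note whether F accepts ε. Symbol fragments have C = 1 and do not accept ε. Then:
  0 ∪ 1 : new start ε-reaches every alternative's start; none of them accept ε, so the new accept is not reached: |closure| = 1 + 1 + 1 = 3
  1(0 ∪ 1) : |closure| equals the left operand's closure size = 1 (its accept is not ε-reachable, so the closure stops there)
  1 ∪ 0 ∪ 1(0 ∪ 1) : |closure| = 1 + 1 + 1 + 1 = 4 (the new accept is not ε-reachable since no branch accepts ε)

4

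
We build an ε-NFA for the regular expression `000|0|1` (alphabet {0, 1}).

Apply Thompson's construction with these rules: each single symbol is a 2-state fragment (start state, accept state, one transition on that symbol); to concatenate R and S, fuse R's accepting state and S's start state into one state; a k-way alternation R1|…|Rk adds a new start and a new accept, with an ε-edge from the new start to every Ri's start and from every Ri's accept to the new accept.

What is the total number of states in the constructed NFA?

10

Bottom-up over the parse tree:
Each of the 5 symbol leaves contributes a 2-state fragment.
  000 → 4 states
  000|0|1 → 10 states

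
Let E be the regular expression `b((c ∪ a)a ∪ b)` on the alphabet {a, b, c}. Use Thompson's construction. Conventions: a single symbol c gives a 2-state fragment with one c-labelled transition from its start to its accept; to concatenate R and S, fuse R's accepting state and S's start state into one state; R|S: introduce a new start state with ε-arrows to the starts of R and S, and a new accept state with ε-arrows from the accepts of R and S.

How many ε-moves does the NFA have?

8

Per subexpression:
Each of the 5 symbol leaves contributes 0 ε-transitions.
  c ∪ a → 4 ε-transitions
  (c ∪ a)a → 4 ε-transitions
  (c ∪ a)a ∪ b → 8 ε-transitions
  b((c ∪ a)a ∪ b) → 8 ε-transitions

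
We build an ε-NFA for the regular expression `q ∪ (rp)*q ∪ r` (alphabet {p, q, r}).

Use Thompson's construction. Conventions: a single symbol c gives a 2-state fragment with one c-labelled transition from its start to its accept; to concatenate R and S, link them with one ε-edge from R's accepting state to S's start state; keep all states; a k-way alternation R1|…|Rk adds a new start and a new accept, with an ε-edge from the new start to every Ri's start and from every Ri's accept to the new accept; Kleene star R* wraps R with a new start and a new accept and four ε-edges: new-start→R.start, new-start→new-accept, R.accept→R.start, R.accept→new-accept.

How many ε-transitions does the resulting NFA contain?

12

Bottom-up over the parse tree:
Each of the 5 symbol leaves contributes 0 ε-transitions.
  rp = 1 ε-transition
  (rp)* = 5 ε-transitions
  (rp)*q = 6 ε-transitions
  q ∪ (rp)*q ∪ r = 12 ε-transitions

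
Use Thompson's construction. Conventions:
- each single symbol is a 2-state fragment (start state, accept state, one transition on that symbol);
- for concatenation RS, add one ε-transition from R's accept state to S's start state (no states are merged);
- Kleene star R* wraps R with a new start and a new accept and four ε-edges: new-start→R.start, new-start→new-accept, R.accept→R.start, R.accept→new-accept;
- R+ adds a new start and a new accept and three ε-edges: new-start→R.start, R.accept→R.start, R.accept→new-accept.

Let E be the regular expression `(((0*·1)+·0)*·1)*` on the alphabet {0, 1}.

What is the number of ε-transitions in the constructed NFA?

18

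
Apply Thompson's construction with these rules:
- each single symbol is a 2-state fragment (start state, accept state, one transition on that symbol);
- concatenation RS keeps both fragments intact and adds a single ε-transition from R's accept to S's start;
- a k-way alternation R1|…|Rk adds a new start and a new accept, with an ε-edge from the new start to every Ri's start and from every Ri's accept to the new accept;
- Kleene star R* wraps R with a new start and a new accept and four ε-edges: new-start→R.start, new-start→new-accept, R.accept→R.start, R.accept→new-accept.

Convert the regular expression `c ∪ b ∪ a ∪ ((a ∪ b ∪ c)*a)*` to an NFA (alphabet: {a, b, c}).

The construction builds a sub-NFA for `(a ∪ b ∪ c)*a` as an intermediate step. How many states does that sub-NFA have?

12

Fragment for `(a ∪ b ∪ c)*a`:
Each of the 4 symbol leaves contributes a 2-state fragment.
  a ∪ b ∪ c = 8 states
  (a ∪ b ∪ c)* = 10 states
  (a ∪ b ∪ c)*a = 12 states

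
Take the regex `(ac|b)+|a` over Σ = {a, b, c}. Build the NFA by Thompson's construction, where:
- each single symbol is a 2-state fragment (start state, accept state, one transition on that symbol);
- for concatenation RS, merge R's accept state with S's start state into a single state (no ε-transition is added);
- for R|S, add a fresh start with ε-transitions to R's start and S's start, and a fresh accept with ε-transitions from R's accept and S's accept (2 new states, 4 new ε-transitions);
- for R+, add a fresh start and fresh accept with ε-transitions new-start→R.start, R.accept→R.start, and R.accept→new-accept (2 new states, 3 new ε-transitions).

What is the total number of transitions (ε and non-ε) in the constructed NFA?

15

Per subexpression:
Each of the 4 symbol leaves contributes 1 transition (1 symbol, 0 ε).
  ac → 2 transitions (2 symbol, 0 ε)
  ac|b → 7 transitions (3 symbol, 4 ε)
  (ac|b)+ → 10 transitions (3 symbol, 7 ε)
  (ac|b)+|a → 15 transitions (4 symbol, 11 ε)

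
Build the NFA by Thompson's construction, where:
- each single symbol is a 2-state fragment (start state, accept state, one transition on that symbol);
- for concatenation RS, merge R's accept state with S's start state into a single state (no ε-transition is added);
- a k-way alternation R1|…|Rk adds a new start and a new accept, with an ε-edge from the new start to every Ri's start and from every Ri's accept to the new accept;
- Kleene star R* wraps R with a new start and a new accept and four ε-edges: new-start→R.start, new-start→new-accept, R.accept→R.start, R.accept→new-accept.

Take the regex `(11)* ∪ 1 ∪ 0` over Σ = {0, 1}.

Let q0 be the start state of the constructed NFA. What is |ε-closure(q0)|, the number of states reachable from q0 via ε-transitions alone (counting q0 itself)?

7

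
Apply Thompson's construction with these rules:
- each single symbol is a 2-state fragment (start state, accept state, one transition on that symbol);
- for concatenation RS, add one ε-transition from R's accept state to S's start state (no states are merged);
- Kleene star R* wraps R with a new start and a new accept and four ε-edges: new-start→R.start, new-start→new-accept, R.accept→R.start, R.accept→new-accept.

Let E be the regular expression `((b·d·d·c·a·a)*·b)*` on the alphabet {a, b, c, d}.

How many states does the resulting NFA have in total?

Per subexpression:
Each of the 7 symbol leaves contributes a 2-state fragment.
  b·d·d·c·a·a : 12 states
  (b·d·d·c·a·a)* : 14 states
  (b·d·d·c·a·a)*·b : 16 states
  ((b·d·d·c·a·a)*·b)* : 18 states

18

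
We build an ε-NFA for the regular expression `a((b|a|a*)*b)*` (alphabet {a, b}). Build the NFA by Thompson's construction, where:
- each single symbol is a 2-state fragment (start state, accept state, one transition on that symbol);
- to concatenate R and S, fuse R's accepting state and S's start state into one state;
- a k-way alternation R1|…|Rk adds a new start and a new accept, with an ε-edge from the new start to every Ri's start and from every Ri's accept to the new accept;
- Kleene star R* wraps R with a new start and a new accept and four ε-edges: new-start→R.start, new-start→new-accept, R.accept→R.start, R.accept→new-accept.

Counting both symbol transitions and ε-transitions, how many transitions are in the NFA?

23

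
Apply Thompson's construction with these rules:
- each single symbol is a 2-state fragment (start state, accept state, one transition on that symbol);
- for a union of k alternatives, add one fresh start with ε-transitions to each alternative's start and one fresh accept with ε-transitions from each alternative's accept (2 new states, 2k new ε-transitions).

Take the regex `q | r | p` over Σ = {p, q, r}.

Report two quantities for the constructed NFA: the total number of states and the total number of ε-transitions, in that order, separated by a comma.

8, 6

Per subexpression:
Each of the 3 symbol leaves contributes 2 states and 0 ε-transitions.
  q | r | p — 8 states, 6 ε-transitions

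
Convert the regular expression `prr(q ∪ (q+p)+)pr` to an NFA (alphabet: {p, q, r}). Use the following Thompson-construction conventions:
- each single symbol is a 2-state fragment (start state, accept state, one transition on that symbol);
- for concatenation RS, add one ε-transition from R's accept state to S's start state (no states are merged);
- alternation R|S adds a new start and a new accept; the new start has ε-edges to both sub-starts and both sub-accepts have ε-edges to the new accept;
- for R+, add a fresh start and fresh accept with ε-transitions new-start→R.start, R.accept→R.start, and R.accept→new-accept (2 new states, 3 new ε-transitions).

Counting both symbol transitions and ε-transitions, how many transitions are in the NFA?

24

Recursing over subexpressions:
Each of the 8 symbol leaves contributes 1 transition (1 symbol, 0 ε).
  q+ → 4 transitions (1 symbol, 3 ε)
  q+p → 6 transitions (2 symbol, 4 ε)
  (q+p)+ → 9 transitions (2 symbol, 7 ε)
  q ∪ (q+p)+ → 14 transitions (3 symbol, 11 ε)
  prr(q ∪ (q+p)+)pr → 24 transitions (8 symbol, 16 ε)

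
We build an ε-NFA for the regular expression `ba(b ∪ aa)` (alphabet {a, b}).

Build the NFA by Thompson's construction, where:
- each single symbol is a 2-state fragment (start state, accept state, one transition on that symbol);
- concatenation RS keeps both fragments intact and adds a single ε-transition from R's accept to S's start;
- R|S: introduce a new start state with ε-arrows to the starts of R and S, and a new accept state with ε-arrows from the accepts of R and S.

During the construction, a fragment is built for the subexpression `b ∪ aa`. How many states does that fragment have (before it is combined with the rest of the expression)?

Fragment for `b ∪ aa`:
Each of the 3 symbol leaves contributes a 2-state fragment.
  aa → 4 states
  b ∪ aa → 8 states

8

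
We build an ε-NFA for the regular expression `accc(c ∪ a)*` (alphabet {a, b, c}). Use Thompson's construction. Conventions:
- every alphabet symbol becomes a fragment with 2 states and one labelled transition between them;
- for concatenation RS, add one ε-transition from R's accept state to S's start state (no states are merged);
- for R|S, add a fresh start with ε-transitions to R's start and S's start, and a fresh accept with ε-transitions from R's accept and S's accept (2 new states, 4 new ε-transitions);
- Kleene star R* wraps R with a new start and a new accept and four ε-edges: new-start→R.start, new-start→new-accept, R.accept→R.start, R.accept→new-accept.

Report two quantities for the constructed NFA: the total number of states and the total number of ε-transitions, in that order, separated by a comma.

16, 12

Recursing over subexpressions:
Each of the 6 symbol leaves contributes 2 states and 0 ε-transitions.
  c ∪ a → 6 states, 4 ε-transitions
  (c ∪ a)* → 8 states, 8 ε-transitions
  accc(c ∪ a)* → 16 states, 12 ε-transitions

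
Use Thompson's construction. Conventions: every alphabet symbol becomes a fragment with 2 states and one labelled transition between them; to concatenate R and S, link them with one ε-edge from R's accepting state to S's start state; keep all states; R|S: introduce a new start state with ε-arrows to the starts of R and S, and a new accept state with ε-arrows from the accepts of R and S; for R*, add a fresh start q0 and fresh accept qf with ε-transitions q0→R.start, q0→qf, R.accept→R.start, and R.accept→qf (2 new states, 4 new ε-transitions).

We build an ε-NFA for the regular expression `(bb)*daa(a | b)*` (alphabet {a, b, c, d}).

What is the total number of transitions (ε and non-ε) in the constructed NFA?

Building bottom-up:
Each of the 7 symbol leaves contributes 1 transition (1 symbol, 0 ε).
  bb = 3 transitions (2 symbol, 1 ε)
  (bb)* = 7 transitions (2 symbol, 5 ε)
  a | b = 6 transitions (2 symbol, 4 ε)
  (a | b)* = 10 transitions (2 symbol, 8 ε)
  (bb)*daa(a | b)* = 24 transitions (7 symbol, 17 ε)

24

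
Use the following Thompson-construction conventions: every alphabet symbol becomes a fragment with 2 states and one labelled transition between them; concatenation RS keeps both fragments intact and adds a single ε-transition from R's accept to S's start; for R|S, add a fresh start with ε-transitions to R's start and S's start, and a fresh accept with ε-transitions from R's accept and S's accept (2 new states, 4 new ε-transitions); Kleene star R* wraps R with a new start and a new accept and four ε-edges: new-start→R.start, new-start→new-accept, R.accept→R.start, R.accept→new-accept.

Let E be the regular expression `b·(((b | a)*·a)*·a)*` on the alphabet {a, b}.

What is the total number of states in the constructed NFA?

Recursing over subexpressions:
Each of the 5 symbol leaves contributes a 2-state fragment.
  b | a : 6 states
  (b | a)* : 8 states
  (b | a)*·a : 10 states
  ((b | a)*·a)* : 12 states
  ((b | a)*·a)*·a : 14 states
  (((b | a)*·a)*·a)* : 16 states
  b·(((b | a)*·a)*·a)* : 18 states

18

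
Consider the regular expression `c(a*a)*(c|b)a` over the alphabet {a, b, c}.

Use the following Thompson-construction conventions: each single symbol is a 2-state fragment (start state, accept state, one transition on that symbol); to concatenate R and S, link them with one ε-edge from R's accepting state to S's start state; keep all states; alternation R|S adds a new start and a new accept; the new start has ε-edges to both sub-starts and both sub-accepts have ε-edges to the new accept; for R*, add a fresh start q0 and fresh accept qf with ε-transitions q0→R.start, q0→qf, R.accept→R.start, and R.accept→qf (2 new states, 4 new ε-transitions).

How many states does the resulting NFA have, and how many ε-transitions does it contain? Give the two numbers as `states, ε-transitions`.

18, 16

By structural recursion:
Each of the 6 symbol leaves contributes 2 states and 0 ε-transitions.
  a* → 4 states, 4 ε-transitions
  a*a → 6 states, 5 ε-transitions
  (a*a)* → 8 states, 9 ε-transitions
  c|b → 6 states, 4 ε-transitions
  c(a*a)*(c|b)a → 18 states, 16 ε-transitions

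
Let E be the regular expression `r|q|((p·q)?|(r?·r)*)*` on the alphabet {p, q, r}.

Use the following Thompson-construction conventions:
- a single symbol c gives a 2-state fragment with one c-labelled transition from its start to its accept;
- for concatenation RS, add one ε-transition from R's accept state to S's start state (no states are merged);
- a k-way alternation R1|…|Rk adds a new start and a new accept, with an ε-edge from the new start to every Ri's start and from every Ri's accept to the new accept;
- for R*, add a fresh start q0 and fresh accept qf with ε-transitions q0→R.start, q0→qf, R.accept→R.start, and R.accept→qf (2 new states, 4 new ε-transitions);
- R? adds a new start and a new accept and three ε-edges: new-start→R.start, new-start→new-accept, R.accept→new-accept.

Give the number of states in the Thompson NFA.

By structural recursion:
Each of the 6 symbol leaves contributes a 2-state fragment.
  p·q = 4 states
  (p·q)? = 6 states
  r? = 4 states
  r?·r = 6 states
  (r?·r)* = 8 states
  (p·q)?|(r?·r)* = 16 states
  ((p·q)?|(r?·r)*)* = 18 states
  r|q|((p·q)?|(r?·r)*)* = 24 states

24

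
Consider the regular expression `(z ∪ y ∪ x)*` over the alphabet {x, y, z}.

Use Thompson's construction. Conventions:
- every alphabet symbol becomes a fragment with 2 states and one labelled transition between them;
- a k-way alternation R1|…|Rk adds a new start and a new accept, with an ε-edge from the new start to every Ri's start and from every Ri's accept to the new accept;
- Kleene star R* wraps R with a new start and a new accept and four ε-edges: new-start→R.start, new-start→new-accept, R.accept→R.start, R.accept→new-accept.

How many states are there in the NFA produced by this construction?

Recursing over subexpressions:
Each of the 3 symbol leaves contributes a 2-state fragment.
  z ∪ y ∪ x — 8 states
  (z ∪ y ∪ x)* — 10 states

10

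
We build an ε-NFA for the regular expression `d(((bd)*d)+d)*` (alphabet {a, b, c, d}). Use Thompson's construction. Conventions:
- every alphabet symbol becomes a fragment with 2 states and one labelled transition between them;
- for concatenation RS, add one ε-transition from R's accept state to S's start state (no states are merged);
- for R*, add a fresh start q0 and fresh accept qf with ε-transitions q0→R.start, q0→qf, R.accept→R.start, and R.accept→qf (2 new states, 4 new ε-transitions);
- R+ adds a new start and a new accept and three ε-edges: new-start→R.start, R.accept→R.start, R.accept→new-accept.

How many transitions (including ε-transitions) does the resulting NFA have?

20

Bottom-up over the parse tree:
Each of the 5 symbol leaves contributes 1 transition (1 symbol, 0 ε).
  bd → 3 transitions (2 symbol, 1 ε)
  (bd)* → 7 transitions (2 symbol, 5 ε)
  (bd)*d → 9 transitions (3 symbol, 6 ε)
  ((bd)*d)+ → 12 transitions (3 symbol, 9 ε)
  ((bd)*d)+d → 14 transitions (4 symbol, 10 ε)
  (((bd)*d)+d)* → 18 transitions (4 symbol, 14 ε)
  d(((bd)*d)+d)* → 20 transitions (5 symbol, 15 ε)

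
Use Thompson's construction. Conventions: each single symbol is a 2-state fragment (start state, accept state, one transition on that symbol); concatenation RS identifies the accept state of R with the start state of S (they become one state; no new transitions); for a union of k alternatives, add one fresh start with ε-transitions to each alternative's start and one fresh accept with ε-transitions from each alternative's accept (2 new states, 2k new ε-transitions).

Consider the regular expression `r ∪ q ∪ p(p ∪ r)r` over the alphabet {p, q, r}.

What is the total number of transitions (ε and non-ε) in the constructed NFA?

16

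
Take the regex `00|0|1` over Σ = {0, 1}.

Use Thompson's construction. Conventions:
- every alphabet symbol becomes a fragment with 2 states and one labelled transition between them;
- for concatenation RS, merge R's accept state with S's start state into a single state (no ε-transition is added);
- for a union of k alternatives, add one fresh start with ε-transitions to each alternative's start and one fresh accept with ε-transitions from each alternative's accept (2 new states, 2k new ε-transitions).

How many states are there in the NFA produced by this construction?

Recursing over subexpressions:
Each of the 4 symbol leaves contributes a 2-state fragment.
  00 = 3 states
  00|0|1 = 9 states

9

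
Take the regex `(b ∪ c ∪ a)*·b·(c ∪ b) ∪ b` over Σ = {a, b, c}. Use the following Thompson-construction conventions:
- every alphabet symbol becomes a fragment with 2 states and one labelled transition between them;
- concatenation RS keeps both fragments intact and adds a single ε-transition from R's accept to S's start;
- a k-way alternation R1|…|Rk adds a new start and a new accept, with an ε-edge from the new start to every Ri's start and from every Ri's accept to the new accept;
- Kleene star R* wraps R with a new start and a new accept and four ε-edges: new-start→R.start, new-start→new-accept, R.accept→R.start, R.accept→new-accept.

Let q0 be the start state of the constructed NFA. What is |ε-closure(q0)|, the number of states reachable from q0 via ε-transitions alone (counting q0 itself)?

Work bottom-up. For each fragment F, track |ε-closure(F.start)| and whether F's accept lies in that closure (i.e. whether F accepts ε). A single-symbol fragment has closure size 1 and does not accept ε.
  b ∪ c ∪ a → |ε-closure| = 1 + 1 + 1 + 1 = 4 (the new accept is not ε-reachable since no branch accepts ε)
  (b ∪ c ∪ a)* → new start has ε-edges to the inner start and to the new accept, so |ε-closure| = 2 + 4 = 6
  c ∪ b → |ε-closure| = 1 + 1 + 1 = 3 (the new accept is not ε-reachable since no branch accepts ε)
  (b ∪ c ∪ a)*·b·(c ∪ b) → the left operand accepts ε, so the closure extends into the next operand (via the concat ε-link); |ε-closure| = 6 + 1 = 7
  (b ∪ c ∪ a)*·b·(c ∪ b) ∪ b → new start ε-reaches every alternative's start; none of them accept ε, so the new accept is not reached: |ε-closure| = 1 + 7 + 1 = 9

9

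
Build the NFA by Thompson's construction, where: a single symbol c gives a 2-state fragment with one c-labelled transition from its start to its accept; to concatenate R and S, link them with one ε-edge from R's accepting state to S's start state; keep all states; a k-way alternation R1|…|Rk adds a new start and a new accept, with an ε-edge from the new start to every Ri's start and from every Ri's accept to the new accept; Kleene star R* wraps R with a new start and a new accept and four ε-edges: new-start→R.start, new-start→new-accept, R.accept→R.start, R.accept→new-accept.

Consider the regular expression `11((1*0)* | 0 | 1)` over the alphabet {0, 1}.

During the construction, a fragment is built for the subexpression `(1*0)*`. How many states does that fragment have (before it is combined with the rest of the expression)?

8

Fragment for `(1*0)*`:
Each of the 2 symbol leaves contributes a 2-state fragment.
  1* — 4 states
  1*0 — 6 states
  (1*0)* — 8 states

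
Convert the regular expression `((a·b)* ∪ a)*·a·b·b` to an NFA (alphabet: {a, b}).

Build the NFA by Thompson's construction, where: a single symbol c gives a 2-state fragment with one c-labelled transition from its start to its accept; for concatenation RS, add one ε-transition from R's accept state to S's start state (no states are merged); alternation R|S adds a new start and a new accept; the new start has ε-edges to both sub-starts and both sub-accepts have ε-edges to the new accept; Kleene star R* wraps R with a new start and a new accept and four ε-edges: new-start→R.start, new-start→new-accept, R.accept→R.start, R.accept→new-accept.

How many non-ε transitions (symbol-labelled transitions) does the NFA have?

6

By structural recursion:
Each of the 6 symbol leaves contributes exactly 1 symbol transition.
  a·b → 2 symbol transitions
  (a·b)* → 2 symbol transitions
  (a·b)* ∪ a → 3 symbol transitions
  ((a·b)* ∪ a)* → 3 symbol transitions
  ((a·b)* ∪ a)*·a·b·b → 6 symbol transitions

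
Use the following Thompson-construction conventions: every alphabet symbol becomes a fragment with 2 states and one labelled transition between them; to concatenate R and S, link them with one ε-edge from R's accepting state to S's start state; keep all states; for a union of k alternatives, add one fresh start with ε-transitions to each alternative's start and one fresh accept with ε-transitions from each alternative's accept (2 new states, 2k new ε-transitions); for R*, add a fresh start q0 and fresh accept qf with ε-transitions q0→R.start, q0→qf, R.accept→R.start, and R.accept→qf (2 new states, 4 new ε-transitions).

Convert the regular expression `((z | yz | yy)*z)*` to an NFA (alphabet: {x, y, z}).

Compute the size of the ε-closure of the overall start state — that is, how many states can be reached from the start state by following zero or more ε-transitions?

9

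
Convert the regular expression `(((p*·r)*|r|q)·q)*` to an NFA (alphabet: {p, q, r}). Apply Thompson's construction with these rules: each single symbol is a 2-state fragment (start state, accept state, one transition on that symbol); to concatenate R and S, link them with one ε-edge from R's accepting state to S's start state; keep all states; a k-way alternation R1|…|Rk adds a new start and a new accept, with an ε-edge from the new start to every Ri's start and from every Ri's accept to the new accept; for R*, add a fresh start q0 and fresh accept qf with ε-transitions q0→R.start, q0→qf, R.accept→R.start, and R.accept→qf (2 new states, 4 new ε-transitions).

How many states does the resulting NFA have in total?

Building bottom-up:
Each of the 5 symbol leaves contributes a 2-state fragment.
  p* → 4 states
  p*·r → 6 states
  (p*·r)* → 8 states
  (p*·r)*|r|q → 14 states
  ((p*·r)*|r|q)·q → 16 states
  (((p*·r)*|r|q)·q)* → 18 states

18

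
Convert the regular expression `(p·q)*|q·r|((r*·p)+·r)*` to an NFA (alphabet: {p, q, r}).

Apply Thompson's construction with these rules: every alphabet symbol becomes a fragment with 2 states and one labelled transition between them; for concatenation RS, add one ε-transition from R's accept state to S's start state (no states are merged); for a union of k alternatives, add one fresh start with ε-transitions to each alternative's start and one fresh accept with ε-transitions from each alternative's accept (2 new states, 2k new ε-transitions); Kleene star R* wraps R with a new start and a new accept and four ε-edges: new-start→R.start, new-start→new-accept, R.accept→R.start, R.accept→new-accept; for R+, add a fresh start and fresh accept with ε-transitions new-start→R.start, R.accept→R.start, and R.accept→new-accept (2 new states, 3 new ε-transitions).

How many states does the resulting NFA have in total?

24

Bottom-up over the parse tree:
Each of the 7 symbol leaves contributes a 2-state fragment.
  p·q = 4 states
  (p·q)* = 6 states
  q·r = 4 states
  r* = 4 states
  r*·p = 6 states
  (r*·p)+ = 8 states
  (r*·p)+·r = 10 states
  ((r*·p)+·r)* = 12 states
  (p·q)*|q·r|((r*·p)+·r)* = 24 states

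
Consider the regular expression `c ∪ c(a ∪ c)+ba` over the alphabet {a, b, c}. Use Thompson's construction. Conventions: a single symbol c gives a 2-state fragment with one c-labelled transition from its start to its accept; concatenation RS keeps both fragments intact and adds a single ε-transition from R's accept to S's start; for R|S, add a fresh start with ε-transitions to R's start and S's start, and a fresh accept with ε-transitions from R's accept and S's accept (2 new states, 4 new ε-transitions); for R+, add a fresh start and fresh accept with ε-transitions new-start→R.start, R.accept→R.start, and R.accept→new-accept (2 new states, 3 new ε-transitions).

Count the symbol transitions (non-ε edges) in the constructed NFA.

Building bottom-up:
Each of the 6 symbol leaves contributes exactly 1 symbol transition.
  a ∪ c — 2 symbol transitions
  (a ∪ c)+ — 2 symbol transitions
  c(a ∪ c)+ba — 5 symbol transitions
  c ∪ c(a ∪ c)+ba — 6 symbol transitions

6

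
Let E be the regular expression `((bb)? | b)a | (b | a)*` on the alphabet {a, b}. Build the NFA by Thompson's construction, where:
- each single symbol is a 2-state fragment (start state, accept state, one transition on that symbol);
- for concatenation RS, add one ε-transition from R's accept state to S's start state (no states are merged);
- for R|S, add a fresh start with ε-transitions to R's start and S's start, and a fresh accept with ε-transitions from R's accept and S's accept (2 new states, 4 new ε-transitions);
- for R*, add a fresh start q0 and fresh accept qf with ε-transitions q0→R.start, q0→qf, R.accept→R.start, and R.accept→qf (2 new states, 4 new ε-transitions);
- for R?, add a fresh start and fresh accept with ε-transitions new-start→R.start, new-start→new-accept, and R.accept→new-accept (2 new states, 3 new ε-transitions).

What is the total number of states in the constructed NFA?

22

Building bottom-up:
Each of the 6 symbol leaves contributes a 2-state fragment.
  bb — 4 states
  (bb)? — 6 states
  (bb)? | b — 10 states
  ((bb)? | b)a — 12 states
  b | a — 6 states
  (b | a)* — 8 states
  ((bb)? | b)a | (b | a)* — 22 states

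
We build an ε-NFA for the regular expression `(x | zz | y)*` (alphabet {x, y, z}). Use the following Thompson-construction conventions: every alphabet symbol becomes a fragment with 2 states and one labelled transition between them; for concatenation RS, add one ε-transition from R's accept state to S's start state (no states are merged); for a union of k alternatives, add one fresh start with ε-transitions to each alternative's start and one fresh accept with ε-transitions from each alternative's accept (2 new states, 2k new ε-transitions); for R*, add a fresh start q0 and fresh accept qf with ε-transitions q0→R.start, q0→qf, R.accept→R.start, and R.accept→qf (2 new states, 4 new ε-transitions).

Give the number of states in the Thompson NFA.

Recursing over subexpressions:
Each of the 4 symbol leaves contributes a 2-state fragment.
  zz : 4 states
  x | zz | y : 10 states
  (x | zz | y)* : 12 states

12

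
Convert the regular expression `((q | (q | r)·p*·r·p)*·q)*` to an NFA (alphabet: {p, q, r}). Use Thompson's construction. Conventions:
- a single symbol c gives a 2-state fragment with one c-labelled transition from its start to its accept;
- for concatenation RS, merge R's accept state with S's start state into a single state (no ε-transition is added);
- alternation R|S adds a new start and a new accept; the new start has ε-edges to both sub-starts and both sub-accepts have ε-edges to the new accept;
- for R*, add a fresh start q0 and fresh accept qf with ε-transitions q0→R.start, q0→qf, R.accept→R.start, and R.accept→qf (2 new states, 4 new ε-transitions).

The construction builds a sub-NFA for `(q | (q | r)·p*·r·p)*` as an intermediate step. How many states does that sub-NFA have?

17

Fragment for `(q | (q | r)·p*·r·p)*`:
Each of the 6 symbol leaves contributes a 2-state fragment.
  q | r → 6 states
  p* → 4 states
  (q | r)·p*·r·p → 11 states
  q | (q | r)·p*·r·p → 15 states
  (q | (q | r)·p*·r·p)* → 17 states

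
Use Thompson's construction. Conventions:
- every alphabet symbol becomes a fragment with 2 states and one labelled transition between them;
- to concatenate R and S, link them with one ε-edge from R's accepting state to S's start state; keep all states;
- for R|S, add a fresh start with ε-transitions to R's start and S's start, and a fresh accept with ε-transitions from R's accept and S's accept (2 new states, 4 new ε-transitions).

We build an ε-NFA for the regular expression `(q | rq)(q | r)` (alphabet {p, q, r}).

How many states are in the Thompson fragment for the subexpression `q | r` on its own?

Fragment for `q | r`:
Each of the 2 symbol leaves contributes a 2-state fragment.
  q | r → 6 states

6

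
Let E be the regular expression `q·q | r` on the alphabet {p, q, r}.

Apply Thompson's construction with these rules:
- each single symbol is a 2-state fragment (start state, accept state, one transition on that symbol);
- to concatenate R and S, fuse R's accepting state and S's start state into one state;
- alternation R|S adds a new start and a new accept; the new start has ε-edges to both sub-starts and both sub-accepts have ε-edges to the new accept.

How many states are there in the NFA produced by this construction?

Bottom-up over the parse tree:
Each of the 3 symbol leaves contributes a 2-state fragment.
  q·q — 3 states
  q·q | r — 7 states

7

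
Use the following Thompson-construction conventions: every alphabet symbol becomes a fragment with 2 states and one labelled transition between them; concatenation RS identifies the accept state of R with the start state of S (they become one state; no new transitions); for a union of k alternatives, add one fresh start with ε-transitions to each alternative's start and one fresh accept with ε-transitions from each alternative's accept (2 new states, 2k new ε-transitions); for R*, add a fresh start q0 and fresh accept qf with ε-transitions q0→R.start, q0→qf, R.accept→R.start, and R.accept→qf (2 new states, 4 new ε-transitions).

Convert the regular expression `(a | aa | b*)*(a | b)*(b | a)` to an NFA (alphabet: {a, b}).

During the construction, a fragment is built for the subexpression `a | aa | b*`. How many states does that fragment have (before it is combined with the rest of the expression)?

11

Fragment for `a | aa | b*`:
Each of the 4 symbol leaves contributes a 2-state fragment.
  aa — 3 states
  b* — 4 states
  a | aa | b* — 11 states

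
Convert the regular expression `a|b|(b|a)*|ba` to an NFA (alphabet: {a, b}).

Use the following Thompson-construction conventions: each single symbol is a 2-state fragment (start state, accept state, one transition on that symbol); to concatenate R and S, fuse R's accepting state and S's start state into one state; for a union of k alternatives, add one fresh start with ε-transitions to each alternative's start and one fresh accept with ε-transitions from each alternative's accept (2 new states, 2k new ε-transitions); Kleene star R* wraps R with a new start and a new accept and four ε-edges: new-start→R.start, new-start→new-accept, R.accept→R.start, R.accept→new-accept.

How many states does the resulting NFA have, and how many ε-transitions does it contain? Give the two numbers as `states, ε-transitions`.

17, 16

Per subexpression:
Each of the 6 symbol leaves contributes 2 states and 0 ε-transitions.
  b|a — 6 states, 4 ε-transitions
  (b|a)* — 8 states, 8 ε-transitions
  ba — 3 states, 0 ε-transitions
  a|b|(b|a)*|ba — 17 states, 16 ε-transitions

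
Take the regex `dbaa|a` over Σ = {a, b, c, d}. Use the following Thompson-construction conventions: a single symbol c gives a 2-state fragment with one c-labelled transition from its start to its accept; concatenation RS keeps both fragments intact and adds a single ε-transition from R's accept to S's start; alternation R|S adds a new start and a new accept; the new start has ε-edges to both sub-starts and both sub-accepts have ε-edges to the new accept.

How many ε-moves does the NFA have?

7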